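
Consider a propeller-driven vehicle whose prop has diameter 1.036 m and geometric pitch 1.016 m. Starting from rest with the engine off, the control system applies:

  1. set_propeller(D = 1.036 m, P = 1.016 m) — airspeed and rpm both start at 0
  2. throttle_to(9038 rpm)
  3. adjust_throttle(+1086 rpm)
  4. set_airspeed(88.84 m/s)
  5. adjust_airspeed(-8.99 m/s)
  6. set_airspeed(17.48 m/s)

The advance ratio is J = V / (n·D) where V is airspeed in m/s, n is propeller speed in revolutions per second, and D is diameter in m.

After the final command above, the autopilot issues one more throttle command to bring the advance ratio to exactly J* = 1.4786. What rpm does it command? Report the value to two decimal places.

rpm = 684.67

set_propeller: D = 1.036 m, P = 1.016 m (p = P/D = 0.980695); state ← (V=0, rpm=0)
throttle_to(9038): rpm ← 9038
adjust_throttle(+1086): rpm ← 9038 +1086 = 10124
set_airspeed(88.84): V ← 88.84 m/s
adjust_airspeed(-8.99): V ← 88.84 -8.99 = 79.85 m/s
set_airspeed(17.48): V ← 17.48 m/s
final state: V = 17.48 m/s, rpm = 10124 → n = rpm/60 = 168.733333 rev/s
target J* = 1.4786; solve J* = V/(n·D) for n: n = V/(J*·D) = 17.48/(1.4786 × 1.036) = 11.411191 rev/s
rpm = 60·n = 684.671454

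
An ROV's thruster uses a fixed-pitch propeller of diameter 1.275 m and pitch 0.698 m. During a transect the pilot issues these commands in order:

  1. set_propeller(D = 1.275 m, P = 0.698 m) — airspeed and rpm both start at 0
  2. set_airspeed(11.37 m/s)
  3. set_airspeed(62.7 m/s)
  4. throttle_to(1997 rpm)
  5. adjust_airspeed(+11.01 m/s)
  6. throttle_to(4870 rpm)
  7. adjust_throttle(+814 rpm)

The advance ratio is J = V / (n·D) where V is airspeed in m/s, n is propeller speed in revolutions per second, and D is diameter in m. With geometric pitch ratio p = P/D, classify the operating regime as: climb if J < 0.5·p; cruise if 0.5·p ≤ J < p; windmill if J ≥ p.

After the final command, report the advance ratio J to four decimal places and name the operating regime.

set_propeller: D = 1.275 m, P = 0.698 m (p = P/D = 0.547451); state ← (V=0, rpm=0)
set_airspeed(11.37): V ← 11.37 m/s
set_airspeed(62.7): V ← 62.7 m/s
throttle_to(1997): rpm ← 1997
adjust_airspeed(+11.01): V ← 62.7 +11.01 = 73.71 m/s
throttle_to(4870): rpm ← 4870
adjust_throttle(+814): rpm ← 4870 +814 = 5684
final state: V = 73.71 m/s, rpm = 5684 → n = rpm/60 = 94.733333 rev/s
J = V / (n·D) = 73.71 / (94.733333 × 1.275) = 0.610258
regime bands: climb J<0.2737 | cruise [0.2737, 0.5475) | windmill J≥0.5475
J = 0.6103 → windmill

J = 0.6103, regime = windmill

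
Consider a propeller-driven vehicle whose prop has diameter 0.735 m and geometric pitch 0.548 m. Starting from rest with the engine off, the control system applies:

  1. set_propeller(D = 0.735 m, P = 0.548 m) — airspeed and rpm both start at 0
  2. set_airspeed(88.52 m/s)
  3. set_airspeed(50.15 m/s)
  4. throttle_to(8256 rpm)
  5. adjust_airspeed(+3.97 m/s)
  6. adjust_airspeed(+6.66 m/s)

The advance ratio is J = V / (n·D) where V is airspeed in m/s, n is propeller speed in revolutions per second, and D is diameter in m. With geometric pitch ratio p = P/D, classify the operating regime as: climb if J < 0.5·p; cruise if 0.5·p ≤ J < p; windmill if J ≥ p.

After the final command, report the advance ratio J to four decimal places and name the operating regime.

set_propeller: D = 0.735 m, P = 0.548 m (p = P/D = 0.745578); state ← (V=0, rpm=0)
set_airspeed(88.52): V ← 88.52 m/s
set_airspeed(50.15): V ← 50.15 m/s
throttle_to(8256): rpm ← 8256
adjust_airspeed(+3.97): V ← 50.15 +3.97 = 54.12 m/s
adjust_airspeed(+6.66): V ← 54.12 +6.66 = 60.78 m/s
final state: V = 60.78 m/s, rpm = 8256 → n = rpm/60 = 137.600000 rev/s
J = V / (n·D) = 60.78 / (137.600000 × 0.735) = 0.600973
regime bands: climb J<0.3728 | cruise [0.3728, 0.7456) | windmill J≥0.7456
J = 0.6010 → cruise

J = 0.6010, regime = cruise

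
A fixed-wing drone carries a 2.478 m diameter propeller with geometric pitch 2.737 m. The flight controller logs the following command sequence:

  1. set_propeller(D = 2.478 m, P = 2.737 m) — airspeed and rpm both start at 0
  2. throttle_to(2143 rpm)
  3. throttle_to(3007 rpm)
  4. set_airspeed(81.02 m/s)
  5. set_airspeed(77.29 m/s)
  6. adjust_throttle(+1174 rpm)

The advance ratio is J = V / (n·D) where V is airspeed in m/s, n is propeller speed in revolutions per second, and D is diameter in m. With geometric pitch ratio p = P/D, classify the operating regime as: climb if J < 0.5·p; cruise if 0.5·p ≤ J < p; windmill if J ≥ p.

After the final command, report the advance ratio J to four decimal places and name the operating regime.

J = 0.4476, regime = climb

set_propeller: D = 2.478 m, P = 2.737 m (p = P/D = 1.104520); state ← (V=0, rpm=0)
throttle_to(2143): rpm ← 2143
throttle_to(3007): rpm ← 3007
set_airspeed(81.02): V ← 81.02 m/s
set_airspeed(77.29): V ← 77.29 m/s
adjust_throttle(+1174): rpm ← 3007 +1174 = 4181
final state: V = 77.29 m/s, rpm = 4181 → n = rpm/60 = 69.683333 rev/s
J = V / (n·D) = 77.29 / (69.683333 × 2.478) = 0.447603
regime bands: climb J<0.5523 | cruise [0.5523, 1.1045) | windmill J≥1.1045
J = 0.4476 → climb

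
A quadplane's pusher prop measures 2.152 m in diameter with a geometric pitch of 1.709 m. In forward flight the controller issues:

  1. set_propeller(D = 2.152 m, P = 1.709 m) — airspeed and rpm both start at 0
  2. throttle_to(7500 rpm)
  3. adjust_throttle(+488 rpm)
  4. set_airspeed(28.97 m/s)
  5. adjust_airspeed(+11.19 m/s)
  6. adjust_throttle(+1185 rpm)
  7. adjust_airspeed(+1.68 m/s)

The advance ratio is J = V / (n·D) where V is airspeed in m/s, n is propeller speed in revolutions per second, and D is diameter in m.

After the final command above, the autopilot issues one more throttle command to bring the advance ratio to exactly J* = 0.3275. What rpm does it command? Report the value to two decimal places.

set_propeller: D = 2.152 m, P = 1.709 m (p = P/D = 0.794145); state ← (V=0, rpm=0)
throttle_to(7500): rpm ← 7500
adjust_throttle(+488): rpm ← 7500 +488 = 7988
set_airspeed(28.97): V ← 28.97 m/s
adjust_airspeed(+11.19): V ← 28.97 +11.19 = 40.16 m/s
adjust_throttle(+1185): rpm ← 7988 +1185 = 9173
adjust_airspeed(+1.68): V ← 40.16 +1.68 = 41.84 m/s
final state: V = 41.84 m/s, rpm = 9173 → n = rpm/60 = 152.883333 rev/s
target J* = 0.3275; solve J* = V/(n·D) for n: n = V/(J*·D) = 41.84/(0.3275 × 2.152) = 59.366043 rev/s
rpm = 60·n = 3561.962598

rpm = 3561.96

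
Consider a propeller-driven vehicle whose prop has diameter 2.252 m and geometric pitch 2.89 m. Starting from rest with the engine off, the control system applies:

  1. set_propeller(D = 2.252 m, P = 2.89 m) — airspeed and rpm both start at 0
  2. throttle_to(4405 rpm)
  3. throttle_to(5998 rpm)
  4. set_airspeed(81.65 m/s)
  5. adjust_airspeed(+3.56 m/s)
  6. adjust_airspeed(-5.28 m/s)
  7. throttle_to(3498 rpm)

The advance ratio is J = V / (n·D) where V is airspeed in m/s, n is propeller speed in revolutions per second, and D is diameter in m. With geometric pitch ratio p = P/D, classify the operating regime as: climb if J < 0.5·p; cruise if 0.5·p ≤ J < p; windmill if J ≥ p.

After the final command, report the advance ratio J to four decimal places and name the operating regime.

set_propeller: D = 2.252 m, P = 2.89 m (p = P/D = 1.283304); state ← (V=0, rpm=0)
throttle_to(4405): rpm ← 4405
throttle_to(5998): rpm ← 5998
set_airspeed(81.65): V ← 81.65 m/s
adjust_airspeed(+3.56): V ← 81.65 +3.56 = 85.21 m/s
adjust_airspeed(-5.28): V ← 85.21 -5.28 = 79.93 m/s
throttle_to(3498): rpm ← 3498
final state: V = 79.93 m/s, rpm = 3498 → n = rpm/60 = 58.300000 rev/s
J = V / (n·D) = 79.93 / (58.300000 × 2.252) = 0.608798
regime bands: climb J<0.6417 | cruise [0.6417, 1.2833) | windmill J≥1.2833
J = 0.6088 → climb

J = 0.6088, regime = climb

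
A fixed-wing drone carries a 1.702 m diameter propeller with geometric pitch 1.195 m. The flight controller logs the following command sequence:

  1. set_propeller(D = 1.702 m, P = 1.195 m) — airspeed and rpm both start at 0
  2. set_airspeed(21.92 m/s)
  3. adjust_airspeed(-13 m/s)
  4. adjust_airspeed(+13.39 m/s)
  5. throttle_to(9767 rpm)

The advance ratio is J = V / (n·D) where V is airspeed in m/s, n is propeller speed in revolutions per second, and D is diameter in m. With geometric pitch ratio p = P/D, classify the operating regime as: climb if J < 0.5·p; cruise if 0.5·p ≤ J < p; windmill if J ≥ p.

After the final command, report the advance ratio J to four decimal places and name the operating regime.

set_propeller: D = 1.702 m, P = 1.195 m (p = P/D = 0.702115); state ← (V=0, rpm=0)
set_airspeed(21.92): V ← 21.92 m/s
adjust_airspeed(-13): V ← 21.92 -13 = 8.92 m/s
adjust_airspeed(+13.39): V ← 8.92 +13.39 = 22.31 m/s
throttle_to(9767): rpm ← 9767
final state: V = 22.31 m/s, rpm = 9767 → n = rpm/60 = 162.783333 rev/s
J = V / (n·D) = 22.31 / (162.783333 × 1.702) = 0.080525
regime bands: climb J<0.3511 | cruise [0.3511, 0.7021) | windmill J≥0.7021
J = 0.0805 → climb

J = 0.0805, regime = climb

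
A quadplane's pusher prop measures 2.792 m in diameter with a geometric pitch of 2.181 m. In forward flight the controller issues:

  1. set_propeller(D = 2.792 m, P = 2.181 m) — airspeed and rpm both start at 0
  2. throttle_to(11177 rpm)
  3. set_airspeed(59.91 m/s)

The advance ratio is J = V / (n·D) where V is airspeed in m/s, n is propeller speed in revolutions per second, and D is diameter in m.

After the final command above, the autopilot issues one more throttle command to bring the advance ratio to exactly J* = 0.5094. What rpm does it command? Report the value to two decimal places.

set_propeller: D = 2.792 m, P = 2.181 m (p = P/D = 0.781160); state ← (V=0, rpm=0)
throttle_to(11177): rpm ← 11177
set_airspeed(59.91): V ← 59.91 m/s
final state: V = 59.91 m/s, rpm = 11177 → n = rpm/60 = 186.283333 rev/s
target J* = 0.5094; solve J* = V/(n·D) for n: n = V/(J*·D) = 59.91/(0.5094 × 2.792) = 42.123550 rev/s
rpm = 60·n = 2527.413002

rpm = 2527.41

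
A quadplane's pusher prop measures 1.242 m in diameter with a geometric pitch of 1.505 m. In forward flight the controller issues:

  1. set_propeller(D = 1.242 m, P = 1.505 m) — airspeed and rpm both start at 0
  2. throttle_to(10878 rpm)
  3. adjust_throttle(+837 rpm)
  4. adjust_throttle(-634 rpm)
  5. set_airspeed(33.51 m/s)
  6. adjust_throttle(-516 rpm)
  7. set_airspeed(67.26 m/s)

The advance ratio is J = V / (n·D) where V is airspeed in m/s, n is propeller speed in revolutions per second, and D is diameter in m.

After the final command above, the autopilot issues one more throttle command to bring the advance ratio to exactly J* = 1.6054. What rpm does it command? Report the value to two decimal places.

set_propeller: D = 1.242 m, P = 1.505 m (p = P/D = 1.211755); state ← (V=0, rpm=0)
throttle_to(10878): rpm ← 10878
adjust_throttle(+837): rpm ← 10878 +837 = 11715
adjust_throttle(-634): rpm ← 11715 -634 = 11081
set_airspeed(33.51): V ← 33.51 m/s
adjust_throttle(-516): rpm ← 11081 -516 = 10565
set_airspeed(67.26): V ← 67.26 m/s
final state: V = 67.26 m/s, rpm = 10565 → n = rpm/60 = 176.083333 rev/s
target J* = 1.6054; solve J* = V/(n·D) for n: n = V/(J*·D) = 67.26/(1.6054 × 1.242) = 33.732770 rev/s
rpm = 60·n = 2023.966215

rpm = 2023.97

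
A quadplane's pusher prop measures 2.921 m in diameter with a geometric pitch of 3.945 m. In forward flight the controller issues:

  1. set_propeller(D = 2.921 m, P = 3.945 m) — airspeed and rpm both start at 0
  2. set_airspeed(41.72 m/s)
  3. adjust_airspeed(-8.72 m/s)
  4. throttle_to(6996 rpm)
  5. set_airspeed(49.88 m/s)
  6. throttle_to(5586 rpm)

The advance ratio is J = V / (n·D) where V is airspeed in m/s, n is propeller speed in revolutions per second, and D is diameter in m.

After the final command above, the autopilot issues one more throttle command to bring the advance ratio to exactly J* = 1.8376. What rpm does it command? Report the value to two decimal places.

set_propeller: D = 2.921 m, P = 3.945 m (p = P/D = 1.350565); state ← (V=0, rpm=0)
set_airspeed(41.72): V ← 41.72 m/s
adjust_airspeed(-8.72): V ← 41.72 -8.72 = 33 m/s
throttle_to(6996): rpm ← 6996
set_airspeed(49.88): V ← 49.88 m/s
throttle_to(5586): rpm ← 5586
final state: V = 49.88 m/s, rpm = 5586 → n = rpm/60 = 93.100000 rev/s
target J* = 1.8376; solve J* = V/(n·D) for n: n = V/(J*·D) = 49.88/(1.8376 × 2.921) = 9.292743 rev/s
rpm = 60·n = 557.564553

rpm = 557.56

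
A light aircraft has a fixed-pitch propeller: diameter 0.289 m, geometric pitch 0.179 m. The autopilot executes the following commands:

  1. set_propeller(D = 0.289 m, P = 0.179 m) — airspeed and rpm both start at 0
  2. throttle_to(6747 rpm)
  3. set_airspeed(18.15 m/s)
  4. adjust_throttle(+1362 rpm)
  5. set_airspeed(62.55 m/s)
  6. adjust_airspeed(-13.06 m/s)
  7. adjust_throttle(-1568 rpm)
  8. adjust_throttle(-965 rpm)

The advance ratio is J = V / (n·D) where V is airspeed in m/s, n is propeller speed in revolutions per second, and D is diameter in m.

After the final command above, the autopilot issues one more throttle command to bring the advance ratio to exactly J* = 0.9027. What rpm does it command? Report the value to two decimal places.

set_propeller: D = 0.289 m, P = 0.179 m (p = P/D = 0.619377); state ← (V=0, rpm=0)
throttle_to(6747): rpm ← 6747
set_airspeed(18.15): V ← 18.15 m/s
adjust_throttle(+1362): rpm ← 6747 +1362 = 8109
set_airspeed(62.55): V ← 62.55 m/s
adjust_airspeed(-13.06): V ← 62.55 -13.06 = 49.49 m/s
adjust_throttle(-1568): rpm ← 8109 -1568 = 6541
adjust_throttle(-965): rpm ← 6541 -965 = 5576
final state: V = 49.49 m/s, rpm = 5576 → n = rpm/60 = 92.933333 rev/s
target J* = 0.9027; solve J* = V/(n·D) for n: n = V/(J*·D) = 49.49/(0.9027 × 0.289) = 189.703860 rev/s
rpm = 60·n = 11382.231621

rpm = 11382.23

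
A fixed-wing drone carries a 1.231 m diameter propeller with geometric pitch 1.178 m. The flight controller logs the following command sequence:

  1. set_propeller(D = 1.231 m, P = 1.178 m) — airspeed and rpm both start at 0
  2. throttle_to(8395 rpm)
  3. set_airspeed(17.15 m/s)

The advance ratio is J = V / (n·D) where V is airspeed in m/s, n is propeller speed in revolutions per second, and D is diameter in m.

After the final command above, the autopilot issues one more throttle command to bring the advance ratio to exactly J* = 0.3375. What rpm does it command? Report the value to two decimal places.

set_propeller: D = 1.231 m, P = 1.178 m (p = P/D = 0.956946); state ← (V=0, rpm=0)
throttle_to(8395): rpm ← 8395
set_airspeed(17.15): V ← 17.15 m/s
final state: V = 17.15 m/s, rpm = 8395 → n = rpm/60 = 139.916667 rev/s
target J* = 0.3375; solve J* = V/(n·D) for n: n = V/(J*·D) = 17.15/(0.3375 × 1.231) = 41.279297 rev/s
rpm = 60·n = 2476.757830

rpm = 2476.76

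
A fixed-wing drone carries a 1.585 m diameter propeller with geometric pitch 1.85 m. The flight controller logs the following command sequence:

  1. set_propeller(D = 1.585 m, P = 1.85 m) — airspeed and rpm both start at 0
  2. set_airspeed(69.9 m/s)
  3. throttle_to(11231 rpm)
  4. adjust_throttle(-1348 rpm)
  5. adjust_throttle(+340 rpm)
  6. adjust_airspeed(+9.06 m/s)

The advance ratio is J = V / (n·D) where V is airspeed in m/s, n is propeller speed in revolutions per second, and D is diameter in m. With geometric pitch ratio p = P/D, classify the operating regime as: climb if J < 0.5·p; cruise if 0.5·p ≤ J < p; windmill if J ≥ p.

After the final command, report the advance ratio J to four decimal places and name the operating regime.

J = 0.2924, regime = climb

set_propeller: D = 1.585 m, P = 1.85 m (p = P/D = 1.167192); state ← (V=0, rpm=0)
set_airspeed(69.9): V ← 69.9 m/s
throttle_to(11231): rpm ← 11231
adjust_throttle(-1348): rpm ← 11231 -1348 = 9883
adjust_throttle(+340): rpm ← 9883 +340 = 10223
adjust_airspeed(+9.06): V ← 69.9 +9.06 = 78.96 m/s
final state: V = 78.96 m/s, rpm = 10223 → n = rpm/60 = 170.383333 rev/s
J = V / (n·D) = 78.96 / (170.383333 × 1.585) = 0.292382
regime bands: climb J<0.5836 | cruise [0.5836, 1.1672) | windmill J≥1.1672
J = 0.2924 → climb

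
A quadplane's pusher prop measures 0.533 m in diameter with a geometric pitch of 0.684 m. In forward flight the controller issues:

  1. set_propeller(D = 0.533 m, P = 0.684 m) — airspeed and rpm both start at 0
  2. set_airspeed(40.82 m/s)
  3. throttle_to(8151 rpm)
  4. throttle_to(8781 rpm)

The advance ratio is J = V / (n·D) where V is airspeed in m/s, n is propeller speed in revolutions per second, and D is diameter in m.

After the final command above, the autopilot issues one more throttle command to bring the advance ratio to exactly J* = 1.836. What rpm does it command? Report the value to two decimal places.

rpm = 2502.79

set_propeller: D = 0.533 m, P = 0.684 m (p = P/D = 1.283302); state ← (V=0, rpm=0)
set_airspeed(40.82): V ← 40.82 m/s
throttle_to(8151): rpm ← 8151
throttle_to(8781): rpm ← 8781
final state: V = 40.82 m/s, rpm = 8781 → n = rpm/60 = 146.350000 rev/s
target J* = 1.836; solve J* = V/(n·D) for n: n = V/(J*·D) = 40.82/(1.836 × 0.533) = 41.713162 rev/s
rpm = 60·n = 2502.789734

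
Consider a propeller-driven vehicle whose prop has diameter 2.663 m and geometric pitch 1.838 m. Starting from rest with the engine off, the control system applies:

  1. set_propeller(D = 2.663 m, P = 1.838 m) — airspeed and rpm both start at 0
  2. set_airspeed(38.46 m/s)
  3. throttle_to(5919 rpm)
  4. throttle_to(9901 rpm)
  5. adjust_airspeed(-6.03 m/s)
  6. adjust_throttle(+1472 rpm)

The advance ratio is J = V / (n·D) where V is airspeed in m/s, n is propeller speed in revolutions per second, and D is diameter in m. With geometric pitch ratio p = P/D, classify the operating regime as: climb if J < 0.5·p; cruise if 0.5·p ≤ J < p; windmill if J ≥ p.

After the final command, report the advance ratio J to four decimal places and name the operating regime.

J = 0.0642, regime = climb

set_propeller: D = 2.663 m, P = 1.838 m (p = P/D = 0.690199); state ← (V=0, rpm=0)
set_airspeed(38.46): V ← 38.46 m/s
throttle_to(5919): rpm ← 5919
throttle_to(9901): rpm ← 9901
adjust_airspeed(-6.03): V ← 38.46 -6.03 = 32.43 m/s
adjust_throttle(+1472): rpm ← 9901 +1472 = 11373
final state: V = 32.43 m/s, rpm = 11373 → n = rpm/60 = 189.550000 rev/s
J = V / (n·D) = 32.43 / (189.550000 × 2.663) = 0.064247
regime bands: climb J<0.3451 | cruise [0.3451, 0.6902) | windmill J≥0.6902
J = 0.0642 → climb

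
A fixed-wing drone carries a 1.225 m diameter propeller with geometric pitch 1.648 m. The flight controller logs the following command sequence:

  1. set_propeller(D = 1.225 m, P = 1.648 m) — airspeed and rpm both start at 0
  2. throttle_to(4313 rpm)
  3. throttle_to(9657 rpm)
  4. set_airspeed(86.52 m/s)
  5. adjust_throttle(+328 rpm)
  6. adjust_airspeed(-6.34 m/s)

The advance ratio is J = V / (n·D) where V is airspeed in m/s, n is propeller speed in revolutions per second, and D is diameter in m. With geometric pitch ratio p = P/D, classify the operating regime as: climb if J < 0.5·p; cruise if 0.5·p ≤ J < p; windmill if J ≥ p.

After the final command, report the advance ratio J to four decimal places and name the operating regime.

set_propeller: D = 1.225 m, P = 1.648 m (p = P/D = 1.345306); state ← (V=0, rpm=0)
throttle_to(4313): rpm ← 4313
throttle_to(9657): rpm ← 9657
set_airspeed(86.52): V ← 86.52 m/s
adjust_throttle(+328): rpm ← 9657 +328 = 9985
adjust_airspeed(-6.34): V ← 86.52 -6.34 = 80.18 m/s
final state: V = 80.18 m/s, rpm = 9985 → n = rpm/60 = 166.416667 rev/s
J = V / (n·D) = 80.18 / (166.416667 × 1.225) = 0.393308
regime bands: climb J<0.6727 | cruise [0.6727, 1.3453) | windmill J≥1.3453
J = 0.3933 → climb

J = 0.3933, regime = climb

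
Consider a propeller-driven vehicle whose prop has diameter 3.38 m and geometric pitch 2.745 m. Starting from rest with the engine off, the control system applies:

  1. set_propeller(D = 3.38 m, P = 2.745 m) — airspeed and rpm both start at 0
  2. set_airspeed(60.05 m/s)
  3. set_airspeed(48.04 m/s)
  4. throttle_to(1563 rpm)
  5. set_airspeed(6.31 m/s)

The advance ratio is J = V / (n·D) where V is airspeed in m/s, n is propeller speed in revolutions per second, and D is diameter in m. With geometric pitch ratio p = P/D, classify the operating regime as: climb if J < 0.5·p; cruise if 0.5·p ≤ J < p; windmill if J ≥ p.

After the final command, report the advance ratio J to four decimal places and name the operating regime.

set_propeller: D = 3.38 m, P = 2.745 m (p = P/D = 0.812130); state ← (V=0, rpm=0)
set_airspeed(60.05): V ← 60.05 m/s
set_airspeed(48.04): V ← 48.04 m/s
throttle_to(1563): rpm ← 1563
set_airspeed(6.31): V ← 6.31 m/s
final state: V = 6.31 m/s, rpm = 1563 → n = rpm/60 = 26.050000 rev/s
J = V / (n·D) = 6.31 / (26.050000 × 3.38) = 0.071665
regime bands: climb J<0.4061 | cruise [0.4061, 0.8121) | windmill J≥0.8121
J = 0.0717 → climb

J = 0.0717, regime = climb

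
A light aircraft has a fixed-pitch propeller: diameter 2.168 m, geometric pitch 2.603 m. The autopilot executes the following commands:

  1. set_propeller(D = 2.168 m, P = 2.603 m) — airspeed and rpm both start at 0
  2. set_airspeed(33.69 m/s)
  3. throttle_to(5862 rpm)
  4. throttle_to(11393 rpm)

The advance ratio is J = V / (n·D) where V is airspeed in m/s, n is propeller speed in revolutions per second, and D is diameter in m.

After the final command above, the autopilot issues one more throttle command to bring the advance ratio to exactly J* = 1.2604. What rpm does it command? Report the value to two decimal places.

rpm = 739.75

set_propeller: D = 2.168 m, P = 2.603 m (p = P/D = 1.200646); state ← (V=0, rpm=0)
set_airspeed(33.69): V ← 33.69 m/s
throttle_to(5862): rpm ← 5862
throttle_to(11393): rpm ← 11393
final state: V = 33.69 m/s, rpm = 11393 → n = rpm/60 = 189.883333 rev/s
target J* = 1.2604; solve J* = V/(n·D) for n: n = V/(J*·D) = 33.69/(1.2604 × 2.168) = 12.329156 rev/s
rpm = 60·n = 739.749344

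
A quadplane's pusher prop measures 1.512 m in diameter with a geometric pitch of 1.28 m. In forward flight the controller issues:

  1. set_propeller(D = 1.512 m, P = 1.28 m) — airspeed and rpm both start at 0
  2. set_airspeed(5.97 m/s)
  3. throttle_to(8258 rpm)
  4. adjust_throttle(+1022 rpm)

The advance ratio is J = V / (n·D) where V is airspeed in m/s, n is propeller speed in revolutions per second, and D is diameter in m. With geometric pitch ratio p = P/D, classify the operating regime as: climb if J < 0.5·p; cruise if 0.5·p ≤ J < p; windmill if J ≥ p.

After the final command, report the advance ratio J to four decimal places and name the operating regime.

J = 0.0255, regime = climb

set_propeller: D = 1.512 m, P = 1.28 m (p = P/D = 0.846561); state ← (V=0, rpm=0)
set_airspeed(5.97): V ← 5.97 m/s
throttle_to(8258): rpm ← 8258
adjust_throttle(+1022): rpm ← 8258 +1022 = 9280
final state: V = 5.97 m/s, rpm = 9280 → n = rpm/60 = 154.666667 rev/s
J = V / (n·D) = 5.97 / (154.666667 × 1.512) = 0.025529
regime bands: climb J<0.4233 | cruise [0.4233, 0.8466) | windmill J≥0.8466
J = 0.0255 → climb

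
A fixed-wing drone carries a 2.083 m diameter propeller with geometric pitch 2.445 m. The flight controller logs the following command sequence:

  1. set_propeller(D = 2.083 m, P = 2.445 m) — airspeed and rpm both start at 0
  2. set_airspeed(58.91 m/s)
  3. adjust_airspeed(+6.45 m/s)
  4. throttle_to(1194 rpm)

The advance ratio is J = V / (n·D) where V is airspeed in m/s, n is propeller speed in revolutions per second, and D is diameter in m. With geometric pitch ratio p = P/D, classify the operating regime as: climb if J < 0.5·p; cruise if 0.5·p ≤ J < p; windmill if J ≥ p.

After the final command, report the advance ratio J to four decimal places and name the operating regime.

set_propeller: D = 2.083 m, P = 2.445 m (p = P/D = 1.173788); state ← (V=0, rpm=0)
set_airspeed(58.91): V ← 58.91 m/s
adjust_airspeed(+6.45): V ← 58.91 +6.45 = 65.36 m/s
throttle_to(1194): rpm ← 1194
final state: V = 65.36 m/s, rpm = 1194 → n = rpm/60 = 19.900000 rev/s
J = V / (n·D) = 65.36 / (19.900000 × 2.083) = 1.576775
regime bands: climb J<0.5869 | cruise [0.5869, 1.1738) | windmill J≥1.1738
J = 1.5768 → windmill

J = 1.5768, regime = windmill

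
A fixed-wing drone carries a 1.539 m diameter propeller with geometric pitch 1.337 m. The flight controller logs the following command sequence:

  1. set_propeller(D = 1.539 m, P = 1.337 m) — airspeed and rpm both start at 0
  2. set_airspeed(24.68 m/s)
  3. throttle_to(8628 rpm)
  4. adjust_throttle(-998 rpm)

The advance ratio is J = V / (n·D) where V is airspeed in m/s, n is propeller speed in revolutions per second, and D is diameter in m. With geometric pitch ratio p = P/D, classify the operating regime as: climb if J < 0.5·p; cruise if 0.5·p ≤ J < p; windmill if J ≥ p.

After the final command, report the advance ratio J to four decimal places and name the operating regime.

J = 0.1261, regime = climb

set_propeller: D = 1.539 m, P = 1.337 m (p = P/D = 0.868746); state ← (V=0, rpm=0)
set_airspeed(24.68): V ← 24.68 m/s
throttle_to(8628): rpm ← 8628
adjust_throttle(-998): rpm ← 8628 -998 = 7630
final state: V = 24.68 m/s, rpm = 7630 → n = rpm/60 = 127.166667 rev/s
J = V / (n·D) = 24.68 / (127.166667 × 1.539) = 0.126105
regime bands: climb J<0.4344 | cruise [0.4344, 0.8687) | windmill J≥0.8687
J = 0.1261 → climb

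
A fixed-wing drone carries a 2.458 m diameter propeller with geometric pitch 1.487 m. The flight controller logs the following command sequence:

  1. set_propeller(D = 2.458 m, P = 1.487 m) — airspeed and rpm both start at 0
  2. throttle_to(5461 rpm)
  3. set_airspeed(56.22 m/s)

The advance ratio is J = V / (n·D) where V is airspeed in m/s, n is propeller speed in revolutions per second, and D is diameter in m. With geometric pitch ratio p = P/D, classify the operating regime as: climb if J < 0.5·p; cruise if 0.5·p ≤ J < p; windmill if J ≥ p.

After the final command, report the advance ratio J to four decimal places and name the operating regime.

set_propeller: D = 2.458 m, P = 1.487 m (p = P/D = 0.604963); state ← (V=0, rpm=0)
throttle_to(5461): rpm ← 5461
set_airspeed(56.22): V ← 56.22 m/s
final state: V = 56.22 m/s, rpm = 5461 → n = rpm/60 = 91.016667 rev/s
J = V / (n·D) = 56.22 / (91.016667 × 2.458) = 0.251297
regime bands: climb J<0.3025 | cruise [0.3025, 0.6050) | windmill J≥0.6050
J = 0.2513 → climb

J = 0.2513, regime = climb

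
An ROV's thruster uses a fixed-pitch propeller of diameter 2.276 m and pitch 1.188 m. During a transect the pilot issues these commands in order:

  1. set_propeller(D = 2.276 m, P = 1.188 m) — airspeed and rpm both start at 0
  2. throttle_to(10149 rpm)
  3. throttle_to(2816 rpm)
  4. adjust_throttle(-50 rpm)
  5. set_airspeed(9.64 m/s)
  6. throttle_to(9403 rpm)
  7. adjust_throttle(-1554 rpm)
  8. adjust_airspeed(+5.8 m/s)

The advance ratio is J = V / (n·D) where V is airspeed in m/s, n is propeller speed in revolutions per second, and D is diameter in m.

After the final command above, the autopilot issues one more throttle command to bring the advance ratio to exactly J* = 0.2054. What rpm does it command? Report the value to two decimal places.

set_propeller: D = 2.276 m, P = 1.188 m (p = P/D = 0.521968); state ← (V=0, rpm=0)
throttle_to(10149): rpm ← 10149
throttle_to(2816): rpm ← 2816
adjust_throttle(-50): rpm ← 2816 -50 = 2766
set_airspeed(9.64): V ← 9.64 m/s
throttle_to(9403): rpm ← 9403
adjust_throttle(-1554): rpm ← 9403 -1554 = 7849
adjust_airspeed(+5.8): V ← 9.64 +5.8 = 15.44 m/s
final state: V = 15.44 m/s, rpm = 7849 → n = rpm/60 = 130.816667 rev/s
target J* = 0.2054; solve J* = V/(n·D) for n: n = V/(J*·D) = 15.44/(0.2054 × 2.276) = 33.027416 rev/s
rpm = 60·n = 1981.644971

rpm = 1981.64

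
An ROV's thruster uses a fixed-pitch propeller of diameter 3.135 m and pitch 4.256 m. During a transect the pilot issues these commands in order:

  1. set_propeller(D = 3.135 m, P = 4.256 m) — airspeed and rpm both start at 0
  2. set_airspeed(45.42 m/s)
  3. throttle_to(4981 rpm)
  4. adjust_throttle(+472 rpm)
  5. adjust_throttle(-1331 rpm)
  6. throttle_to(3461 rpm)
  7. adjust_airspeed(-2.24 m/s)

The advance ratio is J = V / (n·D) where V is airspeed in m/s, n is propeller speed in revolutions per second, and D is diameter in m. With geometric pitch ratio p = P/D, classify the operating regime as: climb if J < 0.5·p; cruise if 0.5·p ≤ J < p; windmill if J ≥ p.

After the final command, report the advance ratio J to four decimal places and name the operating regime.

J = 0.2388, regime = climb

set_propeller: D = 3.135 m, P = 4.256 m (p = P/D = 1.357576); state ← (V=0, rpm=0)
set_airspeed(45.42): V ← 45.42 m/s
throttle_to(4981): rpm ← 4981
adjust_throttle(+472): rpm ← 4981 +472 = 5453
adjust_throttle(-1331): rpm ← 5453 -1331 = 4122
throttle_to(3461): rpm ← 3461
adjust_airspeed(-2.24): V ← 45.42 -2.24 = 43.18 m/s
final state: V = 43.18 m/s, rpm = 3461 → n = rpm/60 = 57.683333 rev/s
J = V / (n·D) = 43.18 / (57.683333 × 3.135) = 0.238778
regime bands: climb J<0.6788 | cruise [0.6788, 1.3576) | windmill J≥1.3576
J = 0.2388 → climb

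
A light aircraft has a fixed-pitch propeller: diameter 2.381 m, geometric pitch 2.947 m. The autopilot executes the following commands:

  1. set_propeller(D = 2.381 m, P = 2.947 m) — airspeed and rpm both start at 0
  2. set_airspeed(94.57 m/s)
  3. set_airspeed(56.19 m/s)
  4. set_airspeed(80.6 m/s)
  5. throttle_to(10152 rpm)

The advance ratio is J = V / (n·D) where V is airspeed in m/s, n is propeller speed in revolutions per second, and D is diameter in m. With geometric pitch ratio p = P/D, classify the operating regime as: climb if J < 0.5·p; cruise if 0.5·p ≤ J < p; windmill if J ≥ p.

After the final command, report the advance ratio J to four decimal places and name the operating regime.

set_propeller: D = 2.381 m, P = 2.947 m (p = P/D = 1.237715); state ← (V=0, rpm=0)
set_airspeed(94.57): V ← 94.57 m/s
set_airspeed(56.19): V ← 56.19 m/s
set_airspeed(80.6): V ← 80.6 m/s
throttle_to(10152): rpm ← 10152
final state: V = 80.6 m/s, rpm = 10152 → n = rpm/60 = 169.200000 rev/s
J = V / (n·D) = 80.6 / (169.200000 × 2.381) = 0.200067
regime bands: climb J<0.6189 | cruise [0.6189, 1.2377) | windmill J≥1.2377
J = 0.2001 → climb

J = 0.2001, regime = climb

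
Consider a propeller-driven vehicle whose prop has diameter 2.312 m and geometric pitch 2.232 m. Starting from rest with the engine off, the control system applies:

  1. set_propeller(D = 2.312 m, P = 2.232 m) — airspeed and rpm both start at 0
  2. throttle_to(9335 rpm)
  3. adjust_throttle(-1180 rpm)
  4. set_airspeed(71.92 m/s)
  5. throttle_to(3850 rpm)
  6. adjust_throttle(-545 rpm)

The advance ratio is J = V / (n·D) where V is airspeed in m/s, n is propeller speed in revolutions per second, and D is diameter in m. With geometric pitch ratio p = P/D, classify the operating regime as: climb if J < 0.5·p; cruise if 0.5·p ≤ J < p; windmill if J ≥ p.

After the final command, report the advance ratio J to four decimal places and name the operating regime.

J = 0.5647, regime = cruise

set_propeller: D = 2.312 m, P = 2.232 m (p = P/D = 0.965398); state ← (V=0, rpm=0)
throttle_to(9335): rpm ← 9335
adjust_throttle(-1180): rpm ← 9335 -1180 = 8155
set_airspeed(71.92): V ← 71.92 m/s
throttle_to(3850): rpm ← 3850
adjust_throttle(-545): rpm ← 3850 -545 = 3305
final state: V = 71.92 m/s, rpm = 3305 → n = rpm/60 = 55.083333 rev/s
J = V / (n·D) = 71.92 / (55.083333 × 2.312) = 0.564731
regime bands: climb J<0.4827 | cruise [0.4827, 0.9654) | windmill J≥0.9654
J = 0.5647 → cruise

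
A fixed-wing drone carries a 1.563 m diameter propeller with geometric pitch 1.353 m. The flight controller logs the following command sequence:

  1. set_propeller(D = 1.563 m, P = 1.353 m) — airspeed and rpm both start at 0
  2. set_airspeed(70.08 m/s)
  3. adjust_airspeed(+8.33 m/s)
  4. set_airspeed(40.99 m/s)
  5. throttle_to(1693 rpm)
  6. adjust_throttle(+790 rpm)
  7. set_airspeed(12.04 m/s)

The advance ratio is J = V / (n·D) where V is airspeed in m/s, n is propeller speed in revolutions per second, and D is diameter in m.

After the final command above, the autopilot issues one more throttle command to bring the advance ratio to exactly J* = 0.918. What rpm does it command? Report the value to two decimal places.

set_propeller: D = 1.563 m, P = 1.353 m (p = P/D = 0.865643); state ← (V=0, rpm=0)
set_airspeed(70.08): V ← 70.08 m/s
adjust_airspeed(+8.33): V ← 70.08 +8.33 = 78.41 m/s
set_airspeed(40.99): V ← 40.99 m/s
throttle_to(1693): rpm ← 1693
adjust_throttle(+790): rpm ← 1693 +790 = 2483
set_airspeed(12.04): V ← 12.04 m/s
final state: V = 12.04 m/s, rpm = 2483 → n = rpm/60 = 41.383333 rev/s
target J* = 0.918; solve J* = V/(n·D) for n: n = V/(J*·D) = 12.04/(0.918 × 1.563) = 8.391215 rev/s
rpm = 60·n = 503.472876

rpm = 503.47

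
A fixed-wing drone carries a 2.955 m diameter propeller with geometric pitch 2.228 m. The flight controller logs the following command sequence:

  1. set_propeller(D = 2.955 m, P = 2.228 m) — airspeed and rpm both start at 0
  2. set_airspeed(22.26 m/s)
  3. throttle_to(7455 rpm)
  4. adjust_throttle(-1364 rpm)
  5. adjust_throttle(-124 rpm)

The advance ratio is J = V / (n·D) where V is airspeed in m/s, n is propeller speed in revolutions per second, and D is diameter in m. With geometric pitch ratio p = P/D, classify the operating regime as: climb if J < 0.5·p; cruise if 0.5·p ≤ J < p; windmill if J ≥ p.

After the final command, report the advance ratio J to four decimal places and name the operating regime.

J = 0.0757, regime = climb

set_propeller: D = 2.955 m, P = 2.228 m (p = P/D = 0.753976); state ← (V=0, rpm=0)
set_airspeed(22.26): V ← 22.26 m/s
throttle_to(7455): rpm ← 7455
adjust_throttle(-1364): rpm ← 7455 -1364 = 6091
adjust_throttle(-124): rpm ← 6091 -124 = 5967
final state: V = 22.26 m/s, rpm = 5967 → n = rpm/60 = 99.450000 rev/s
J = V / (n·D) = 22.26 / (99.450000 × 2.955) = 0.075747
regime bands: climb J<0.3770 | cruise [0.3770, 0.7540) | windmill J≥0.7540
J = 0.0757 → climb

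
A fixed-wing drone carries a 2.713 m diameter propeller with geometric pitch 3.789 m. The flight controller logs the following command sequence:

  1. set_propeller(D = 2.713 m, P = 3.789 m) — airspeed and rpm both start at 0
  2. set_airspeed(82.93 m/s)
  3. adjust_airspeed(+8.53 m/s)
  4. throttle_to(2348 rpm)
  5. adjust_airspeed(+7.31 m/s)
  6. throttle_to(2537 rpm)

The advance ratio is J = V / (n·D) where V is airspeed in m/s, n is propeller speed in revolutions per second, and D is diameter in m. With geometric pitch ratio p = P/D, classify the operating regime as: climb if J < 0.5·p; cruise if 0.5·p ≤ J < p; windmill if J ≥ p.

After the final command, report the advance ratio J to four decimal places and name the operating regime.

J = 0.8610, regime = cruise

set_propeller: D = 2.713 m, P = 3.789 m (p = P/D = 1.396609); state ← (V=0, rpm=0)
set_airspeed(82.93): V ← 82.93 m/s
adjust_airspeed(+8.53): V ← 82.93 +8.53 = 91.46 m/s
throttle_to(2348): rpm ← 2348
adjust_airspeed(+7.31): V ← 91.46 +7.31 = 98.77 m/s
throttle_to(2537): rpm ← 2537
final state: V = 98.77 m/s, rpm = 2537 → n = rpm/60 = 42.283333 rev/s
J = V / (n·D) = 98.77 / (42.283333 × 2.713) = 0.861006
regime bands: climb J<0.6983 | cruise [0.6983, 1.3966) | windmill J≥1.3966
J = 0.8610 → cruise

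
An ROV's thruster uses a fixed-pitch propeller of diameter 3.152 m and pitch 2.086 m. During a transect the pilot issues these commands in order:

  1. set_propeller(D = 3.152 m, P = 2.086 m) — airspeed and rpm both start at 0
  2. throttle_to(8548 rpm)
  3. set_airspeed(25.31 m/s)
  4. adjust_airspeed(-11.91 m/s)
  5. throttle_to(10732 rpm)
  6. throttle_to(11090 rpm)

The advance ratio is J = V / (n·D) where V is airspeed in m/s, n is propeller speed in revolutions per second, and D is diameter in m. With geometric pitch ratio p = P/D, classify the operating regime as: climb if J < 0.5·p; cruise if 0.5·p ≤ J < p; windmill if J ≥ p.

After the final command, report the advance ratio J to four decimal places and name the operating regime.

J = 0.0230, regime = climb

set_propeller: D = 3.152 m, P = 2.086 m (p = P/D = 0.661802); state ← (V=0, rpm=0)
throttle_to(8548): rpm ← 8548
set_airspeed(25.31): V ← 25.31 m/s
adjust_airspeed(-11.91): V ← 25.31 -11.91 = 13.4 m/s
throttle_to(10732): rpm ← 10732
throttle_to(11090): rpm ← 11090
final state: V = 13.4 m/s, rpm = 11090 → n = rpm/60 = 184.833333 rev/s
J = V / (n·D) = 13.4 / (184.833333 × 3.152) = 0.023001
regime bands: climb J<0.3309 | cruise [0.3309, 0.6618) | windmill J≥0.6618
J = 0.0230 → climb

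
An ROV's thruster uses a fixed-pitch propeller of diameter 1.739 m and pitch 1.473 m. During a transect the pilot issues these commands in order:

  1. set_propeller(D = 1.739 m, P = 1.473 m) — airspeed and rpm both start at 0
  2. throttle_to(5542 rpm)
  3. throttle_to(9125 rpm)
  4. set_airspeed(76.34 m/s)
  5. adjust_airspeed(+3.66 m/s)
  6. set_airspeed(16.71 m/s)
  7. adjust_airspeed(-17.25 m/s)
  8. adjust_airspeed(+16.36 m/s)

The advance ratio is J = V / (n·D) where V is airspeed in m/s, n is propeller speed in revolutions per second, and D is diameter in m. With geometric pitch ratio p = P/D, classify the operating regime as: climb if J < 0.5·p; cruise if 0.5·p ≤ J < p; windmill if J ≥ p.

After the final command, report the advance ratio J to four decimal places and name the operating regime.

J = 0.0598, regime = climb

set_propeller: D = 1.739 m, P = 1.473 m (p = P/D = 0.847039); state ← (V=0, rpm=0)
throttle_to(5542): rpm ← 5542
throttle_to(9125): rpm ← 9125
set_airspeed(76.34): V ← 76.34 m/s
adjust_airspeed(+3.66): V ← 76.34 +3.66 = 80 m/s
set_airspeed(16.71): V ← 16.71 m/s
adjust_airspeed(-17.25): V ← 16.71 -17.25 = -0.54 m/s
adjust_airspeed(+16.36): V ← -0.54 +16.36 = 15.82 m/s
final state: V = 15.82 m/s, rpm = 9125 → n = rpm/60 = 152.083333 rev/s
J = V / (n·D) = 15.82 / (152.083333 × 1.739) = 0.059817
regime bands: climb J<0.4235 | cruise [0.4235, 0.8470) | windmill J≥0.8470
J = 0.0598 → climb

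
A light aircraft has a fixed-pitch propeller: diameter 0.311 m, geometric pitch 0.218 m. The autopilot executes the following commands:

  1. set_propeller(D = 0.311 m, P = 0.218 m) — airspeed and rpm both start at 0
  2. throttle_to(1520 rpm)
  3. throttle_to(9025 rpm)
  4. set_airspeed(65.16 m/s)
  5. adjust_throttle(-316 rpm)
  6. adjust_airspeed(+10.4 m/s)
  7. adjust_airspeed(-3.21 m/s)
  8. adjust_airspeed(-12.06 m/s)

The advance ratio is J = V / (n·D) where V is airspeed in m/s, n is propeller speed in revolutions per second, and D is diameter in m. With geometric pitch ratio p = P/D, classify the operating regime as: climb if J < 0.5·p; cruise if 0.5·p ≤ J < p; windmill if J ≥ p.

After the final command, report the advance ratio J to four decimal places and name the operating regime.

set_propeller: D = 0.311 m, P = 0.218 m (p = P/D = 0.700965); state ← (V=0, rpm=0)
throttle_to(1520): rpm ← 1520
throttle_to(9025): rpm ← 9025
set_airspeed(65.16): V ← 65.16 m/s
adjust_throttle(-316): rpm ← 9025 -316 = 8709
adjust_airspeed(+10.4): V ← 65.16 +10.4 = 75.56 m/s
adjust_airspeed(-3.21): V ← 75.56 -3.21 = 72.35 m/s
adjust_airspeed(-12.06): V ← 72.35 -12.06 = 60.29 m/s
final state: V = 60.29 m/s, rpm = 8709 → n = rpm/60 = 145.150000 rev/s
J = V / (n·D) = 60.29 / (145.150000 × 0.311) = 1.335574
regime bands: climb J<0.3505 | cruise [0.3505, 0.7010) | windmill J≥0.7010
J = 1.3356 → windmill

J = 1.3356, regime = windmill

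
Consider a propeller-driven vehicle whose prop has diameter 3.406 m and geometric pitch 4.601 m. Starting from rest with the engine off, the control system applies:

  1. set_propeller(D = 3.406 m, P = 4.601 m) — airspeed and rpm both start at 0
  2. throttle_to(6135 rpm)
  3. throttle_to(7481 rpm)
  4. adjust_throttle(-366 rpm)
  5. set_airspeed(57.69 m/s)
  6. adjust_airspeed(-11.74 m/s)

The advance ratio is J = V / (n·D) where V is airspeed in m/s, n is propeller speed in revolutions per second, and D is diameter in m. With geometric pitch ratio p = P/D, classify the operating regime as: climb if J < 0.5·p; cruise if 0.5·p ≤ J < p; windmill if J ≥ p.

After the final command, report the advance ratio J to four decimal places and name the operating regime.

set_propeller: D = 3.406 m, P = 4.601 m (p = P/D = 1.350851); state ← (V=0, rpm=0)
throttle_to(6135): rpm ← 6135
throttle_to(7481): rpm ← 7481
adjust_throttle(-366): rpm ← 7481 -366 = 7115
set_airspeed(57.69): V ← 57.69 m/s
adjust_airspeed(-11.74): V ← 57.69 -11.74 = 45.95 m/s
final state: V = 45.95 m/s, rpm = 7115 → n = rpm/60 = 118.583333 rev/s
J = V / (n·D) = 45.95 / (118.583333 × 3.406) = 0.113767
regime bands: climb J<0.6754 | cruise [0.6754, 1.3509) | windmill J≥1.3509
J = 0.1138 → climb

J = 0.1138, regime = climb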